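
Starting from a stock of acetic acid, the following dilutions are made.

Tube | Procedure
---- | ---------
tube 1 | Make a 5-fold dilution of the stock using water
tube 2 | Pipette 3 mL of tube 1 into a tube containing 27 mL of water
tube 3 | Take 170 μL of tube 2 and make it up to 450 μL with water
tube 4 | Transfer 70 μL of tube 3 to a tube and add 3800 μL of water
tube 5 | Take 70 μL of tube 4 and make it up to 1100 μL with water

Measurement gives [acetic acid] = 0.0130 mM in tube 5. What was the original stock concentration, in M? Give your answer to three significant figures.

Step 1: 5-fold → factor 5
Step 2: 3 mL + 27 mL = 30 mL total → factor 30/3 = 10
Step 3: 170 μL brought to 450 μL → factor 450/170 = 2.6471
Step 4: 70 μL + 3800 μL = 3870 μL total → factor 3870/70 = 55.286
Step 5: 70 μL brought to 1100 μL → factor 1100/70 = 15.714
Overall dilution factor = 5 × 10 × 2.6471 × 55.286 × 15.714 = 1.1498 × 10^5
Stock = 0.0130 mM × 1.1498 × 10^5 = 1495 mM = 1.49 M

1.49 M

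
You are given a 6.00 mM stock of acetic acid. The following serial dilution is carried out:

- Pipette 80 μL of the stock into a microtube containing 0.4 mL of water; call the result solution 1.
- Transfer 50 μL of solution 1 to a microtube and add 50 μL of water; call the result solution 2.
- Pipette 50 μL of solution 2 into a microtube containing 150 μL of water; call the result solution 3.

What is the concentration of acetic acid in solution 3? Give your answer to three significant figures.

Step 1: 80 μL + 0.4 mL = 480 μL total → factor 480/80 = 6
Step 2: 50 μL + 50 μL = 100 μL total → factor 100/50 = 2
Step 3: 50 μL + 150 μL = 200 μL total → factor 200/50 = 4
Overall dilution factor = 6 × 2 × 4 = 48
Final = 6.00 mM / 48 = 0.125 mM

0.125 mM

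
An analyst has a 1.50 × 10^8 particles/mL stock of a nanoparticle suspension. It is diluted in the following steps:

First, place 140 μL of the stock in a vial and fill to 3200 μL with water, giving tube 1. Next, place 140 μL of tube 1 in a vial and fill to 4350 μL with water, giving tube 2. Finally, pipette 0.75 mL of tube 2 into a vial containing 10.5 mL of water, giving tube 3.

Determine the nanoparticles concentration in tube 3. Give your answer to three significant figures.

1.41 × 10^4 particles/mL

Step 1: 140 μL brought to 3200 μL → factor 3200/140 = 22.857
Step 2: 140 μL brought to 4350 μL → factor 4350/140 = 31.071
Step 3: 0.75 mL + 10.5 mL = 11.25 mL total → factor 11.25/0.75 = 15
Overall dilution factor = 22.857 × 31.071 × 15 = 10653
Final = 1.50 × 10^8 particles/mL / 10653 = 1.41 × 10^4 particles/mL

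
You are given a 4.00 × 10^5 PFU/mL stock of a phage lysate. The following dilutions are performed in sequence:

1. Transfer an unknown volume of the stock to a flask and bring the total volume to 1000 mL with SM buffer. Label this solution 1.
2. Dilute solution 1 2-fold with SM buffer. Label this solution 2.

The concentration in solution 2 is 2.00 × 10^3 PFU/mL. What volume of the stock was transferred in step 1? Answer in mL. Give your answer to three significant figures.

Step 1: v brought to 1000 mL → factor = 1000 mL/v
Step 2: 2-fold → factor 2
Product of known-step factors = 2
Overall factor = 4.00 × 10^5 PFU/mL / (2.00 × 10^3 PFU/mL) = 200
Step-1 factor = 200 / 2 = 100
v = 1000 mL / 100 = 10.0 mL

10.0 mL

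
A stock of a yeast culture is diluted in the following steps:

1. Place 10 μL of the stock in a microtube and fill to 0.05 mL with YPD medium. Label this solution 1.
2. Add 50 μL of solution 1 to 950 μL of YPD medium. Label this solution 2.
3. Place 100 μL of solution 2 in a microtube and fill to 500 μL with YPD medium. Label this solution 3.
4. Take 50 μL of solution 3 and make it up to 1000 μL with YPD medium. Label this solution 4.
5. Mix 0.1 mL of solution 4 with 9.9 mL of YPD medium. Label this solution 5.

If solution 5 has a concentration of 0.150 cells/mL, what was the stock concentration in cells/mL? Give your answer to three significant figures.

Step 1: 10 μL brought to 0.05 mL → factor 50/10 = 5
Step 2: 50 μL + 950 μL = 1000 μL total → factor 1000/50 = 20
Step 3: 100 μL brought to 500 μL → factor 500/100 = 5
Step 4: 50 μL brought to 1000 μL → factor 1000/50 = 20
Step 5: 0.1 mL + 9.9 mL = 10 mL total → factor 10/0.1 = 100
Overall dilution factor = 5 × 20 × 5 × 20 × 100 = 1 × 10^6
Stock = 0.150 cells/mL × 1 × 10^6 = 1.50 × 10^5 cells/mL

1.50 × 10^5 cells/mL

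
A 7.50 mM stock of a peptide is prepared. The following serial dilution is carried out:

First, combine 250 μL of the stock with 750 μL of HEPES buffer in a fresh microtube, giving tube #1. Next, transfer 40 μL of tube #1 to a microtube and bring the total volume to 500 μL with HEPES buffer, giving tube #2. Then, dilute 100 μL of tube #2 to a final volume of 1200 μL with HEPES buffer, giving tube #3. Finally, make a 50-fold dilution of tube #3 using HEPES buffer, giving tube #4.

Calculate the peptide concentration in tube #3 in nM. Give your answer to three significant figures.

1.25 × 10^4 nM

Step 1: 250 μL + 750 μL = 1000 μL total → factor 1000/250 = 4
Step 2: 40 μL brought to 500 μL → factor 500/40 = 12.5
Step 3: 100 μL brought to 1200 μL → factor 1200/100 = 12
Dilution factor through tube #3 = 4 × 12.5 × 12 = 600
[tube #3] = 7.50 mM / 600 = 0.01250 mM = 1.25 × 10^4 nM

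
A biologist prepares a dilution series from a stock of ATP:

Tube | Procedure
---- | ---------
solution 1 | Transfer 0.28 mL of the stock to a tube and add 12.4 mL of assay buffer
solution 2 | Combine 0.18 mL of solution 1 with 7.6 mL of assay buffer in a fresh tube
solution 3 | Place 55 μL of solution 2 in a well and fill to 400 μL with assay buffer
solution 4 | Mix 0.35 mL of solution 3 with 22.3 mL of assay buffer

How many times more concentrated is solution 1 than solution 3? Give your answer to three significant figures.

314

Step 1: 0.28 mL + 12.4 mL = 12.68 mL total → factor 12.68/0.28 = 45.286
Step 2: 0.18 mL + 7.6 mL = 7.78 mL total → factor 7.78/0.18 = 43.222
Step 3: 55 μL brought to 400 μL → factor 400/55 = 7.2727
Dilution factor to solution 1 = 45.286; to solution 3 = 14235
[solution 1]/[solution 3] = (factor to solution 3)/(factor to solution 1) = 14235/45.286 = 314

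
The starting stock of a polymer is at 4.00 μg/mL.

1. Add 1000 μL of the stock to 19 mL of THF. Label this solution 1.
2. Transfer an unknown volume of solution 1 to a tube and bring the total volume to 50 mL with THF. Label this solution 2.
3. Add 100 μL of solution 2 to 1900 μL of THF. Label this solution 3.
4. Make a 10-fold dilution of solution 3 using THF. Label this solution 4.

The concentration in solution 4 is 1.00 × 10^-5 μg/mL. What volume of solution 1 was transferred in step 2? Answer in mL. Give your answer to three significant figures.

Step 1: 1000 μL + 19 mL = 20000 μL total → factor 20000/1000 = 20
Step 2: v brought to 50 mL → factor = 50 mL/v
Step 3: 100 μL + 1900 μL = 2000 μL total → factor 2000/100 = 20
Step 4: 10-fold → factor 10
Product of known-step factors = 4000
Overall factor = 4.00 μg/mL / (1.00 × 10^-5 μg/mL) = 4 × 10^5
Step-2 factor = 4 × 10^5 / 4000 = 100
v = 50 mL / 100 = 0.500 mL

0.500 mL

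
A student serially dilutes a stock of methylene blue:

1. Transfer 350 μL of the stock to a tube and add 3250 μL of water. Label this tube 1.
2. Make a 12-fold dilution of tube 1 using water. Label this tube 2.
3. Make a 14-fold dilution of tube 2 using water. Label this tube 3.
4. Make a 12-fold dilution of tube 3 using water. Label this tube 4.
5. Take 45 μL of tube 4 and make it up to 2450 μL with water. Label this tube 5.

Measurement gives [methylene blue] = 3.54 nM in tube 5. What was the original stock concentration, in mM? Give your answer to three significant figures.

4.00 mM

Step 1: 350 μL + 3250 μL = 3600 μL total → factor 3600/350 = 10.286
Step 2: 12-fold → factor 12
Step 3: 14-fold → factor 14
Step 4: 12-fold → factor 12
Step 5: 45 μL brought to 2450 μL → factor 2450/45 = 54.444
Overall dilution factor = 10.286 × 12 × 14 × 12 × 54.444 = 1.129 × 10^6
Stock = 3.54 nM × 1.129 × 10^6 = 3.997 × 10^6 nM = 4.00 mM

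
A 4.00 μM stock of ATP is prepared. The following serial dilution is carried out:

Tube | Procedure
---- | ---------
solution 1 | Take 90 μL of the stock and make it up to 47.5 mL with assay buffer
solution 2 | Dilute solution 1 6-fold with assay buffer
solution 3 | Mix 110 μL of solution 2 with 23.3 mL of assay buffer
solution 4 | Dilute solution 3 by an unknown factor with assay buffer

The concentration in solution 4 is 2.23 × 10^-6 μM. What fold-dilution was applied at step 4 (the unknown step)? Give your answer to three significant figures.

2.66-fold

Step 1: 90 μL brought to 47.5 mL → factor 47500/90 = 527.78
Step 2: 6-fold → factor 6
Step 3: 110 μL + 23.3 mL = 23410 μL total → factor 23410/110 = 212.82
Step 4: unknown factor x
Product of known-step factors = 6.7392 × 10^5
Overall factor = 4.00 μM / (2.23 × 10^-6 μM) = 1.7937 × 10^6
x = 1.7937 × 10^6 / 6.7392 × 10^5 = 2.66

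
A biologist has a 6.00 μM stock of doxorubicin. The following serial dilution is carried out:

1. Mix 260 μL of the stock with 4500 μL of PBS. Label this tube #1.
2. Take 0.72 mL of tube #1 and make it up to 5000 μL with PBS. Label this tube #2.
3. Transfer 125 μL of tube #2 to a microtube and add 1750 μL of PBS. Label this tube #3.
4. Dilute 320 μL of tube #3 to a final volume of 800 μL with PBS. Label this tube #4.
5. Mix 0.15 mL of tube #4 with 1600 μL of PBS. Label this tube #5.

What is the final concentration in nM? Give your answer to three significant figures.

Step 1: 260 μL + 4500 μL = 4760 μL total → factor 4760/260 = 18.308
Step 2: 0.72 mL brought to 5000 μL → factor 5/0.72 = 6.9444
Step 3: 125 μL + 1750 μL = 1875 μL total → factor 1875/125 = 15
Step 4: 320 μL brought to 800 μL → factor 800/320 = 2.5
Step 5: 0.15 mL + 1600 μL = 1.75 mL total → factor 1.75/0.15 = 11.667
Overall dilution factor = 18.308 × 6.9444 × 15 × 2.5 × 11.667 = 55622
Final = 6.00 μM / 55622 = 0.0001079 μM = 0.108 nM

0.108 nM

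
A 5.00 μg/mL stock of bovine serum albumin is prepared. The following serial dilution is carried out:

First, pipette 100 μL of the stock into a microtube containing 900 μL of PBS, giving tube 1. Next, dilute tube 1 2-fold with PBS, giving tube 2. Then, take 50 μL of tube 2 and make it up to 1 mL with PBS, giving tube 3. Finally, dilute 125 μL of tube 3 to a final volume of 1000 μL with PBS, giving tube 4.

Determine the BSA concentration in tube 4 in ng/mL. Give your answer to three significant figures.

1.56 ng/mL

Step 1: 100 μL + 900 μL = 1000 μL total → factor 1000/100 = 10
Step 2: 2-fold → factor 2
Step 3: 50 μL brought to 1 mL → factor 1000/50 = 20
Step 4: 125 μL brought to 1000 μL → factor 1000/125 = 8
Overall dilution factor = 10 × 2 × 20 × 8 = 3200
Final = 5.00 μg/mL / 3200 = 0.001563 μg/mL = 1.56 ng/mL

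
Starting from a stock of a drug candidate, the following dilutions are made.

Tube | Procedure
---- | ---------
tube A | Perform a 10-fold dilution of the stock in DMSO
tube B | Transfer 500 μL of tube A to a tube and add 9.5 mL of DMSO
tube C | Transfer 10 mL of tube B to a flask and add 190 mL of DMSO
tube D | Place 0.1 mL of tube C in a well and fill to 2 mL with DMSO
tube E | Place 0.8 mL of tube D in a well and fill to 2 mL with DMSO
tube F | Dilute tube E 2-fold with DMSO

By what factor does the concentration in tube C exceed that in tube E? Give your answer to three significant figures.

Step 1: 10-fold → factor 10
Step 2: 500 μL + 9.5 mL = 10000 μL total → factor 10000/500 = 20
Step 3: 10 mL + 190 mL = 200 mL total → factor 200/10 = 20
Step 4: 0.1 mL brought to 2 mL → factor 2/0.1 = 20
Step 5: 0.8 mL brought to 2 mL → factor 2/0.8 = 2.5
Dilution factor to tube C = 4000; to tube E = 2 × 10^5
[tube C]/[tube E] = (factor to tube E)/(factor to tube C) = 2 × 10^5/4000 = 50.0

50.0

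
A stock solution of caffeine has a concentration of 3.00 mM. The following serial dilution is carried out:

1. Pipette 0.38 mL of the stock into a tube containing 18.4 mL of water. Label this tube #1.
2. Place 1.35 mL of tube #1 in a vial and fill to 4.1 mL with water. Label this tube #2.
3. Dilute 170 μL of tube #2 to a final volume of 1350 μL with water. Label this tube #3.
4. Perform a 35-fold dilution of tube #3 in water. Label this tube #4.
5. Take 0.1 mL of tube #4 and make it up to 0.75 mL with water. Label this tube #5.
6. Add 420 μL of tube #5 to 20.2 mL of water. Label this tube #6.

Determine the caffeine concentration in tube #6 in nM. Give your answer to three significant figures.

Step 1: 0.38 mL + 18.4 mL = 18.78 mL total → factor 18.78/0.38 = 49.421
Step 2: 1.35 mL brought to 4.1 mL → factor 4.1/1.35 = 3.037
Step 3: 170 μL brought to 1350 μL → factor 1350/170 = 7.9412
Step 4: 35-fold → factor 35
Step 5: 0.1 mL brought to 0.75 mL → factor 0.75/0.1 = 7.5
Step 6: 420 μL + 20.2 mL = 20620 μL total → factor 20620/420 = 49.095
Overall dilution factor = 49.421 × 3.037 × 7.9412 × 35 × 7.5 × 49.095 = 1.5361 × 10^7
Final = 3.00 mM / 1.5361 × 10^7 = 1.953 × 10^-7 mM = 0.195 nM

0.195 nM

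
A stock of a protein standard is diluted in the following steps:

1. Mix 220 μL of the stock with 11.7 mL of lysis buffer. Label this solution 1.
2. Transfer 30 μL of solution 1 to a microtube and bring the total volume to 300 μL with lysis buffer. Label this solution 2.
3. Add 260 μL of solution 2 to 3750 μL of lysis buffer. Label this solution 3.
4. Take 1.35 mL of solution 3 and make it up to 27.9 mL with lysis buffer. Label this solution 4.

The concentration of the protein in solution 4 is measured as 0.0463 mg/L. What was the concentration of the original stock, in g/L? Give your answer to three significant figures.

8.00 g/L

Step 1: 220 μL + 11.7 mL = 11920 μL total → factor 11920/220 = 54.182
Step 2: 30 μL brought to 300 μL → factor 300/30 = 10
Step 3: 260 μL + 3750 μL = 4010 μL total → factor 4010/260 = 15.423
Step 4: 1.35 mL brought to 27.9 mL → factor 27.9/1.35 = 20.667
Overall dilution factor = 54.182 × 10 × 15.423 × 20.667 = 1.727 × 10^5
Stock = 0.0463 mg/L × 1.727 × 10^5 = 7996 mg/L = 8.00 g/L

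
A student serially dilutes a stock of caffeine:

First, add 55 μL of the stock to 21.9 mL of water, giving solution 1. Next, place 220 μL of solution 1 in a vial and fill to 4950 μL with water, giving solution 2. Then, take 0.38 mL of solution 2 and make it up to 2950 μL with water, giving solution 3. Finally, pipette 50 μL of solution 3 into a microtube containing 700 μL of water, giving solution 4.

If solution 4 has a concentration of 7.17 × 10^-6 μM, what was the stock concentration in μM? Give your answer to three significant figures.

Step 1: 55 μL + 21.9 mL = 21955 μL total → factor 21955/55 = 399.18
Step 2: 220 μL brought to 4950 μL → factor 4950/220 = 22.5
Step 3: 0.38 mL brought to 2950 μL → factor 2.95/0.38 = 7.7632
Step 4: 50 μL + 700 μL = 750 μL total → factor 750/50 = 15
Overall dilution factor = 399.18 × 22.5 × 7.7632 × 15 = 1.0459 × 10^6
Stock = 7.17 × 10^-6 μM × 1.0459 × 10^6 = 7.50 μM

7.50 μM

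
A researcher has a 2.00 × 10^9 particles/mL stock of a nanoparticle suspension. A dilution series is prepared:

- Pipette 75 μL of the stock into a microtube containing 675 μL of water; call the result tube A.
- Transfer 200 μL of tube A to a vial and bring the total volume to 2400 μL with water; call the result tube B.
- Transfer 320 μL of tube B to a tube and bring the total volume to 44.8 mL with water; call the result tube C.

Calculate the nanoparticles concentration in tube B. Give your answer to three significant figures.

1.67 × 10^7 particles/mL

Step 1: 75 μL + 675 μL = 750 μL total → factor 750/75 = 10
Step 2: 200 μL brought to 2400 μL → factor 2400/200 = 12
Dilution factor through tube B = 10 × 12 = 120
[tube B] = 2.00 × 10^9 particles/mL / 120 = 1.67 × 10^7 particles/mL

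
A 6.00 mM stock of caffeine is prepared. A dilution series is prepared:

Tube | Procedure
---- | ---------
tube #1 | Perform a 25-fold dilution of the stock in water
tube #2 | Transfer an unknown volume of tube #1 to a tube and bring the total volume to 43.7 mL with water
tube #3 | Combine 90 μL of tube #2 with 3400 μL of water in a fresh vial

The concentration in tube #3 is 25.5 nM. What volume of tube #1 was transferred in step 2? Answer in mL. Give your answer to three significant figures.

Step 1: 25-fold → factor 25
Step 2: v brought to 43.7 mL → factor = 43.7 mL/v
Step 3: 90 μL + 3400 μL = 3490 μL total → factor 3490/90 = 38.778
Product of known-step factors = 969.44
Overall factor = 6.00 mM / (25.5 nM) = 2.3529 × 10^5
Step-2 factor = 2.3529 × 10^5 / 969.44 = 242.71
v = 43.7 mL / 242.71 = 0.180 mL

0.180 mL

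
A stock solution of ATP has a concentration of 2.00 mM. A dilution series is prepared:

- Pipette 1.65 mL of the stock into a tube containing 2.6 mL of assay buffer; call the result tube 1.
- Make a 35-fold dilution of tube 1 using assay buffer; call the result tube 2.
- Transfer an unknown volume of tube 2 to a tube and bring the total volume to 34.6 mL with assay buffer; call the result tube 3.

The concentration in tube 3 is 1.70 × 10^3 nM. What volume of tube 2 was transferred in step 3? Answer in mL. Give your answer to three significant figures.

2.65 mL

Step 1: 1.65 mL + 2.6 mL = 4.25 mL total → factor 4.25/1.65 = 2.5758
Step 2: 35-fold → factor 35
Step 3: v brought to 34.6 mL → factor = 34.6 mL/v
Product of known-step factors = 90.152
Overall factor = 2.00 mM / (1.70 × 10^3 nM) = 1176.5
Step-3 factor = 1176.5 / 90.152 = 13.05
v = 34.6 mL / 13.05 = 2.65 mL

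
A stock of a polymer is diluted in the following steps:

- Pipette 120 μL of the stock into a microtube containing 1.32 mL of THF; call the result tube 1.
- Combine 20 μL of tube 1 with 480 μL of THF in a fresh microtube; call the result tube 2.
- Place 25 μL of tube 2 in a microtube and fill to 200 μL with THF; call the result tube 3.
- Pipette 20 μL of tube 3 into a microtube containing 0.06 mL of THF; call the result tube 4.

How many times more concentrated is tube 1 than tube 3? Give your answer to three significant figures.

Step 1: 120 μL + 1.32 mL = 1440 μL total → factor 1440/120 = 12
Step 2: 20 μL + 480 μL = 500 μL total → factor 500/20 = 25
Step 3: 25 μL brought to 200 μL → factor 200/25 = 8
Dilution factor to tube 1 = 12; to tube 3 = 2400
[tube 1]/[tube 3] = (factor to tube 3)/(factor to tube 1) = 2400/12 = 200

200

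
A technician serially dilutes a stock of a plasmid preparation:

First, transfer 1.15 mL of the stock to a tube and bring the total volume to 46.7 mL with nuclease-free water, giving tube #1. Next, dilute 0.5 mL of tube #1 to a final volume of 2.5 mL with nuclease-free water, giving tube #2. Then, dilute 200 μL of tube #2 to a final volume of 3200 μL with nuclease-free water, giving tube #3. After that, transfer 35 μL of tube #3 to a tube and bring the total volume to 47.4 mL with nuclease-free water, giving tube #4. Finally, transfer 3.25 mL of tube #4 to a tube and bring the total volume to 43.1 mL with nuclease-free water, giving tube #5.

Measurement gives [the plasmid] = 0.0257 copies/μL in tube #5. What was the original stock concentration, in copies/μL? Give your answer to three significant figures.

1.50 × 10^6 copies/μL

Step 1: 1.15 mL brought to 46.7 mL → factor 46.7/1.15 = 40.609
Step 2: 0.5 mL brought to 2.5 mL → factor 2.5/0.5 = 5
Step 3: 200 μL brought to 3200 μL → factor 3200/200 = 16
Step 4: 35 μL brought to 47.4 mL → factor 47400/35 = 1354.3
Step 5: 3.25 mL brought to 43.1 mL → factor 43.1/3.25 = 13.262
Overall dilution factor = 40.609 × 5 × 16 × 1354.3 × 13.262 = 5.8346 × 10^7
Stock = 0.0257 copies/μL × 5.8346 × 10^7 = 1.50 × 10^6 copies/μL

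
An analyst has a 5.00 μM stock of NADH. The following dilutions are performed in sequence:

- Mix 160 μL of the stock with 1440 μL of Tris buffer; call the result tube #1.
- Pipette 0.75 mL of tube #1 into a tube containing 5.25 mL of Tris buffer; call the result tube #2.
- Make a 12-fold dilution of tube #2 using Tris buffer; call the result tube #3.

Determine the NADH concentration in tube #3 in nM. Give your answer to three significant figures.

Step 1: 160 μL + 1440 μL = 1600 μL total → factor 1600/160 = 10
Step 2: 0.75 mL + 5.25 mL = 6 mL total → factor 6/0.75 = 8
Step 3: 12-fold → factor 12
Overall dilution factor = 10 × 8 × 12 = 960
Final = 5.00 μM / 960 = 0.005208 μM = 5.21 nM

5.21 nM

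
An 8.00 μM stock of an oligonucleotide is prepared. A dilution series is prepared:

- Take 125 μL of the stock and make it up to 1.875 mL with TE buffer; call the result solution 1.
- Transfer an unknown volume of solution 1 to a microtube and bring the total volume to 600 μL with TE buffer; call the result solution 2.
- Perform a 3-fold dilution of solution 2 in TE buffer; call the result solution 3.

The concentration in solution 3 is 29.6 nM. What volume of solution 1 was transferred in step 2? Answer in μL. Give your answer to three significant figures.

Step 1: 125 μL brought to 1.875 mL → factor 1875/125 = 15
Step 2: v brought to 600 μL → factor = 600 μL/v
Step 3: 3-fold → factor 3
Product of known-step factors = 45
Overall factor = 8.00 μM / (29.6 nM) = 270.27
Step-2 factor = 270.27 / 45 = 6.006
v = 600 μL / 6.006 = 99.9 μL

99.9 μL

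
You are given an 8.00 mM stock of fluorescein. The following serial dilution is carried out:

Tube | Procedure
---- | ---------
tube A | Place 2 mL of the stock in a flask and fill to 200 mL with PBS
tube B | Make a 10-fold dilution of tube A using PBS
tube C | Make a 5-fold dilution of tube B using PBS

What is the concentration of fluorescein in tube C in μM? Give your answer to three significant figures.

1.60 μM

Step 1: 2 mL brought to 200 mL → factor 200/2 = 100
Step 2: 10-fold → factor 10
Step 3: 5-fold → factor 5
Overall dilution factor = 100 × 10 × 5 = 5000
Final = 8.00 mM / 5000 = 0.001600 mM = 1.60 μM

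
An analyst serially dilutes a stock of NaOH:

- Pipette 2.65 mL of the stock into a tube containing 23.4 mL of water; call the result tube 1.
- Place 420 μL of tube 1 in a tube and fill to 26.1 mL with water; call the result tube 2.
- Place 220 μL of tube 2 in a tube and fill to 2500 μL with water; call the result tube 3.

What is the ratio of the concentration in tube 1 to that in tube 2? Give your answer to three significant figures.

62.1

Step 1: 2.65 mL + 23.4 mL = 26.05 mL total → factor 26.05/2.65 = 9.8302
Step 2: 420 μL brought to 26.1 mL → factor 26100/420 = 62.143
Dilution factor to tube 1 = 9.8302; to tube 2 = 610.88
[tube 1]/[tube 2] = (factor to tube 2)/(factor to tube 1) = 610.88/9.8302 = 62.1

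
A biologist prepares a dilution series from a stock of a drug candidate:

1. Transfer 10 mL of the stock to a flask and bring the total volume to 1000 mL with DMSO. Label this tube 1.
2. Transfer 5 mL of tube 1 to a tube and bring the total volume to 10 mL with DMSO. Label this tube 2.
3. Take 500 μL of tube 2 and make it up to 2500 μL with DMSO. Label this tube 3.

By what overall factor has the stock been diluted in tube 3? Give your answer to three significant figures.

Step 1: 10 mL brought to 1000 mL → factor 1000/10 = 100
Step 2: 5 mL brought to 10 mL → factor 10/5 = 2
Step 3: 500 μL brought to 2500 μL → factor 2500/500 = 5
Overall dilution factor = 100 × 2 × 5 = 1000

1.00 × 10^3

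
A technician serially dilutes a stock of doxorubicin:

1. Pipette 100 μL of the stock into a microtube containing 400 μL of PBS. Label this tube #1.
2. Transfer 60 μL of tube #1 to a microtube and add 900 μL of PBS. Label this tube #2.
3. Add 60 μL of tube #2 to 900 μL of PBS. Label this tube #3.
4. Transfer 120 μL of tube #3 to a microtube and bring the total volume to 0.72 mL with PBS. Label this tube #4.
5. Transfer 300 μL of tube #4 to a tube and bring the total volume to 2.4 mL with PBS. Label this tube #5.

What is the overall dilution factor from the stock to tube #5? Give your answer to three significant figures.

6.14 × 10^4

Step 1: 100 μL + 400 μL = 500 μL total → factor 500/100 = 5
Step 2: 60 μL + 900 μL = 960 μL total → factor 960/60 = 16
Step 3: 60 μL + 900 μL = 960 μL total → factor 960/60 = 16
Step 4: 120 μL brought to 0.72 mL → factor 720/120 = 6
Step 5: 300 μL brought to 2.4 mL → factor 2400/300 = 8
Overall dilution factor = 5 × 16 × 16 × 6 × 8 = 61440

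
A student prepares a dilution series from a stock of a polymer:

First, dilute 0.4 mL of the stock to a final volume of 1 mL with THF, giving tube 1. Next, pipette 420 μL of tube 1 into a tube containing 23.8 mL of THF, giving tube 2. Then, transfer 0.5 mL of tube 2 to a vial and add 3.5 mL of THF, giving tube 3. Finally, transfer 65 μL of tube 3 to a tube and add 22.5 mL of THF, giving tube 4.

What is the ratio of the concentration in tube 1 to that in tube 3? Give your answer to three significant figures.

461

Step 1: 0.4 mL brought to 1 mL → factor 1/0.4 = 2.5
Step 2: 420 μL + 23.8 mL = 24220 μL total → factor 24220/420 = 57.667
Step 3: 0.5 mL + 3.5 mL = 4 mL total → factor 4/0.5 = 8
Dilution factor to tube 1 = 2.5; to tube 3 = 1153.3
[tube 1]/[tube 3] = (factor to tube 3)/(factor to tube 1) = 1153.3/2.5 = 461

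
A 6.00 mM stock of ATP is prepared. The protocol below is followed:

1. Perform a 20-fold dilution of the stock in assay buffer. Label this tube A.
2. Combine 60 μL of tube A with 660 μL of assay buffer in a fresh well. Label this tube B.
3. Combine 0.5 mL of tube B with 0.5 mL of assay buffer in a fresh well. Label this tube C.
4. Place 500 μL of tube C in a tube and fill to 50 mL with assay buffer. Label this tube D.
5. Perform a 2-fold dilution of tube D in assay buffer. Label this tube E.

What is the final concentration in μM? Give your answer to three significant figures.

0.0625 μM

Step 1: 20-fold → factor 20
Step 2: 60 μL + 660 μL = 720 μL total → factor 720/60 = 12
Step 3: 0.5 mL + 0.5 mL = 1 mL total → factor 1/0.5 = 2
Step 4: 500 μL brought to 50 mL → factor 50000/500 = 100
Step 5: 2-fold → factor 2
Overall dilution factor = 20 × 12 × 2 × 100 × 2 = 96000
Final = 6.00 mM / 96000 = 6.250 × 10^-5 mM = 0.0625 μM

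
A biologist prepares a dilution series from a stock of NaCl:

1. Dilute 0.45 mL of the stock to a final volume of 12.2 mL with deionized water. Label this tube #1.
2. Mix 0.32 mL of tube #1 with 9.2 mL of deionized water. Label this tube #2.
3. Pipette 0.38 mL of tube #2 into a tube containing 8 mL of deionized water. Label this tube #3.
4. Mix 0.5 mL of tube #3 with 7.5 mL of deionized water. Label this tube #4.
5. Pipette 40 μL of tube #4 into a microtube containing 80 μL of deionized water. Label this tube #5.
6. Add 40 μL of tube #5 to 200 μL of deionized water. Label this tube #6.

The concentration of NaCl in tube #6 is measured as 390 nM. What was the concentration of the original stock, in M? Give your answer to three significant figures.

2.00 M

Step 1: 0.45 mL brought to 12.2 mL → factor 12.2/0.45 = 27.111
Step 2: 0.32 mL + 9.2 mL = 9.52 mL total → factor 9.52/0.32 = 29.75
Step 3: 0.38 mL + 8 mL = 8.38 mL total → factor 8.38/0.38 = 22.053
Step 4: 0.5 mL + 7.5 mL = 8 mL total → factor 8/0.5 = 16
Step 5: 40 μL + 80 μL = 120 μL total → factor 120/40 = 3
Step 6: 40 μL + 200 μL = 240 μL total → factor 240/40 = 6
Overall dilution factor = 27.111 × 29.75 × 22.053 × 16 × 3 × 6 = 5.1226 × 10^6
Stock = 390 nM × 5.1226 × 10^6 = 1.998 × 10^9 nM = 2.00 M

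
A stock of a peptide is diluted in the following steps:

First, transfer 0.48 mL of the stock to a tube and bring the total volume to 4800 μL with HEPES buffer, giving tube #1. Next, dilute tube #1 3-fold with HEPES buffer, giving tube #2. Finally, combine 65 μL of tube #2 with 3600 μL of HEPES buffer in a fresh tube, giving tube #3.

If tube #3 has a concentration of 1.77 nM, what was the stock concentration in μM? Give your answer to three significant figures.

Step 1: 0.48 mL brought to 4800 μL → factor 4.8/0.48 = 10
Step 2: 3-fold → factor 3
Step 3: 65 μL + 3600 μL = 3665 μL total → factor 3665/65 = 56.385
Overall dilution factor = 10 × 3 × 56.385 = 1691.5
Stock = 1.77 nM × 1691.5 = 2994 nM = 2.99 μM

2.99 μM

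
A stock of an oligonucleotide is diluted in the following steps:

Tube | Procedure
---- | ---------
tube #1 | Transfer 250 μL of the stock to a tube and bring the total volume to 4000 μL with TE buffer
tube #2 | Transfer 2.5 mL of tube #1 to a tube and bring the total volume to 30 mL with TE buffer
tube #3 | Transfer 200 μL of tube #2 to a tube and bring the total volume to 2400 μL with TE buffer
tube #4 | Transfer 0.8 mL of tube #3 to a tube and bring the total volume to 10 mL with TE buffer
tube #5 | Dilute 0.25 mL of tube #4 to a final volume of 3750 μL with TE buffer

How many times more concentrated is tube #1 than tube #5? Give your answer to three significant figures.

2.70 × 10^4

Step 1: 250 μL brought to 4000 μL → factor 4000/250 = 16
Step 2: 2.5 mL brought to 30 mL → factor 30/2.5 = 12
Step 3: 200 μL brought to 2400 μL → factor 2400/200 = 12
Step 4: 0.8 mL brought to 10 mL → factor 10/0.8 = 12.5
Step 5: 0.25 mL brought to 3750 μL → factor 3.75/0.25 = 15
Dilution factor to tube #1 = 16; to tube #5 = 4.32 × 10^5
[tube #1]/[tube #5] = (factor to tube #5)/(factor to tube #1) = 4.32 × 10^5/16 = 2.70 × 10^4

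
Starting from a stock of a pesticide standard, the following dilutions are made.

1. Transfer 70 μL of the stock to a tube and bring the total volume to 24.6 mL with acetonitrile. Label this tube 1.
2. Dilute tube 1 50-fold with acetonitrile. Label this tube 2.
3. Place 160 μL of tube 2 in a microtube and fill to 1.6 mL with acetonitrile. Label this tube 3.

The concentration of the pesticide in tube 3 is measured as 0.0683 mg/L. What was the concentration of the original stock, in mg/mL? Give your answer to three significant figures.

Step 1: 70 μL brought to 24.6 mL → factor 24600/70 = 351.43
Step 2: 50-fold → factor 50
Step 3: 160 μL brought to 1.6 mL → factor 1600/160 = 10
Overall dilution factor = 351.43 × 50 × 10 = 1.7571 × 10^5
Stock = 0.0683 mg/L × 1.7571 × 10^5 = 1.200 × 10^4 mg/L = 12.0 mg/mL

12.0 mg/mL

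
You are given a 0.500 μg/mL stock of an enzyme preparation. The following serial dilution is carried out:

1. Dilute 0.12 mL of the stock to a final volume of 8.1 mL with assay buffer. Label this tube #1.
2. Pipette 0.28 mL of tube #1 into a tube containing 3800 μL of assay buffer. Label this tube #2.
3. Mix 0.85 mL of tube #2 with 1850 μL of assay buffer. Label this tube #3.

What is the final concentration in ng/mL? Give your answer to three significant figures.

Step 1: 0.12 mL brought to 8.1 mL → factor 8.1/0.12 = 67.5
Step 2: 0.28 mL + 3800 μL = 4.08 mL total → factor 4.08/0.28 = 14.571
Step 3: 0.85 mL + 1850 μL = 2.7 mL total → factor 2.7/0.85 = 3.1765
Overall dilution factor = 67.5 × 14.571 × 3.1765 = 3124.3
Final = 0.500 μg/mL / 3124.3 = 0.0001600 μg/mL = 0.160 ng/mL

0.160 ng/mL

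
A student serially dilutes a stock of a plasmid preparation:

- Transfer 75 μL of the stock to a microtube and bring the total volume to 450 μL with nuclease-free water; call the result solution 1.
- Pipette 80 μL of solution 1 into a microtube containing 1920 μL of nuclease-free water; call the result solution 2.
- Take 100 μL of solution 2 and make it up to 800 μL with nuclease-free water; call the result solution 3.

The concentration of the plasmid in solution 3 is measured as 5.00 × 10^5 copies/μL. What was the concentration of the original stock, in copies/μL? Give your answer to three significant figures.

Step 1: 75 μL brought to 450 μL → factor 450/75 = 6
Step 2: 80 μL + 1920 μL = 2000 μL total → factor 2000/80 = 25
Step 3: 100 μL brought to 800 μL → factor 800/100 = 8
Overall dilution factor = 6 × 25 × 8 = 1200
Stock = 5.00 × 10^5 copies/μL × 1200 = 6.00 × 10^8 copies/μL

6.00 × 10^8 copies/μL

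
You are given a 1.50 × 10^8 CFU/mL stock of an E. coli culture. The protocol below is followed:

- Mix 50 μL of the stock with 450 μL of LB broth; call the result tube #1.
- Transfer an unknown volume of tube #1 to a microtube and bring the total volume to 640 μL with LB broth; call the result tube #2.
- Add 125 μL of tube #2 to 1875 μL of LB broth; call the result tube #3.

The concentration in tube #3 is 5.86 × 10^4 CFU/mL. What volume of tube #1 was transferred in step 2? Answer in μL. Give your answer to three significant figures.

Step 1: 50 μL + 450 μL = 500 μL total → factor 500/50 = 10
Step 2: v brought to 640 μL → factor = 640 μL/v
Step 3: 125 μL + 1875 μL = 2000 μL total → factor 2000/125 = 16
Product of known-step factors = 160
Overall factor = 1.50 × 10^8 CFU/mL / (5.86 × 10^4 CFU/mL) = 2559.7
Step-2 factor = 2559.7 / 160 = 15.998
v = 640 μL / 15.998 = 40.0 μL

40.0 μL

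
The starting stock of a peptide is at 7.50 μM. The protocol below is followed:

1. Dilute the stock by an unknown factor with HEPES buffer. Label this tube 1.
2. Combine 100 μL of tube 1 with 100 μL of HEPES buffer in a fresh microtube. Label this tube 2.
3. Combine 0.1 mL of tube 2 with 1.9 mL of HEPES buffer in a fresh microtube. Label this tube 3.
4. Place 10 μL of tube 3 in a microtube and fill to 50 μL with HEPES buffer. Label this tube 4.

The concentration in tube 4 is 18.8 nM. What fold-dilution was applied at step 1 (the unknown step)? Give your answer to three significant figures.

Step 1: unknown factor x
Step 2: 100 μL + 100 μL = 200 μL total → factor 200/100 = 2
Step 3: 0.1 mL + 1.9 mL = 2 mL total → factor 2/0.1 = 20
Step 4: 10 μL brought to 50 μL → factor 50/10 = 5
Product of known-step factors = 200
Overall factor = 7.50 μM / (18.8 nM) = 398.94
x = 398.94 / 200 = 1.99

1.99-fold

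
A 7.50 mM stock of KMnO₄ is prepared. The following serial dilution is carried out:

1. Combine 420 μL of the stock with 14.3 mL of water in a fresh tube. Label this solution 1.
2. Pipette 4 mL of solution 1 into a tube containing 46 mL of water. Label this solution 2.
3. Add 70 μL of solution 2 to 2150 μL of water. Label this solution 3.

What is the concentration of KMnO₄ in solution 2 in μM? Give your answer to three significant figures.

Step 1: 420 μL + 14.3 mL = 14720 μL total → factor 14720/420 = 35.048
Step 2: 4 mL + 46 mL = 50 mL total → factor 50/4 = 12.5
Dilution factor through solution 2 = 35.048 × 12.5 = 438.1
[solution 2] = 7.50 mM / 438.1 = 0.01712 mM = 17.1 μM

17.1 μM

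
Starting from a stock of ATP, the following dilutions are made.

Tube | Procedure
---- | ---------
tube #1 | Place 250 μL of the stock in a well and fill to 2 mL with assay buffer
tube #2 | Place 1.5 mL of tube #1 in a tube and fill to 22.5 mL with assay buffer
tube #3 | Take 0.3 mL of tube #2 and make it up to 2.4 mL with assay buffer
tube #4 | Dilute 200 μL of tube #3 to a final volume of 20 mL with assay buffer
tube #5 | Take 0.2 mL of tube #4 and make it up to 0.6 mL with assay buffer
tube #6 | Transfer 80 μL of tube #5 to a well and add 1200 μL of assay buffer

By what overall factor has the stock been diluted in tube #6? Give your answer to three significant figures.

Step 1: 250 μL brought to 2 mL → factor 2000/250 = 8
Step 2: 1.5 mL brought to 22.5 mL → factor 22.5/1.5 = 15
Step 3: 0.3 mL brought to 2.4 mL → factor 2.4/0.3 = 8
Step 4: 200 μL brought to 20 mL → factor 20000/200 = 100
Step 5: 0.2 mL brought to 0.6 mL → factor 0.6/0.2 = 3
Step 6: 80 μL + 1200 μL = 1280 μL total → factor 1280/80 = 16
Overall dilution factor = 8 × 15 × 8 × 100 × 3 × 16 = 4.608 × 10^6

4.61 × 10^6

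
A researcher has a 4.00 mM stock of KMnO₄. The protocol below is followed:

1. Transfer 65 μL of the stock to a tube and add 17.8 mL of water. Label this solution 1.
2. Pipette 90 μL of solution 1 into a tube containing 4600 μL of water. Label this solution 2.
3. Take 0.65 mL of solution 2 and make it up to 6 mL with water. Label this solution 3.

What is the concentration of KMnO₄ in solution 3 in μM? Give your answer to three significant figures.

0.0303 μM

Step 1: 65 μL + 17.8 mL = 17865 μL total → factor 17865/65 = 274.85
Step 2: 90 μL + 4600 μL = 4690 μL total → factor 4690/90 = 52.111
Step 3: 0.65 mL brought to 6 mL → factor 6/0.65 = 9.2308
Overall dilution factor = 274.85 × 52.111 × 9.2308 = 1.3221 × 10^5
Final = 4.00 mM / 1.3221 × 10^5 = 3.026 × 10^-5 mM = 0.0303 μM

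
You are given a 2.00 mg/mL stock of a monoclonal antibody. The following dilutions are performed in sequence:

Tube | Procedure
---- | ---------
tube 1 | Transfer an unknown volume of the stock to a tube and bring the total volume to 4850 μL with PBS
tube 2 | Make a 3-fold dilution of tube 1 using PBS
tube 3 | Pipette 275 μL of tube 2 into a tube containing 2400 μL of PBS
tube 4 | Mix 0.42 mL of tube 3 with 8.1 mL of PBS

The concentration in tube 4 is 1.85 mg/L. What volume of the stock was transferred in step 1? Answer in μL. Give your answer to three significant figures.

Step 1: v brought to 4850 μL → factor = 4850 μL/v
Step 2: 3-fold → factor 3
Step 3: 275 μL + 2400 μL = 2675 μL total → factor 2675/275 = 9.7273
Step 4: 0.42 mL + 8.1 mL = 8.52 mL total → factor 8.52/0.42 = 20.286
Product of known-step factors = 591.97
Overall factor = 2.00 mg/mL / (1.85 mg/L) = 1081.1
Step-1 factor = 1081.1 / 591.97 = 1.8262
v = 4850 μL / 1.8262 = 2.66 × 10^3 μL

2.66 × 10^3 μL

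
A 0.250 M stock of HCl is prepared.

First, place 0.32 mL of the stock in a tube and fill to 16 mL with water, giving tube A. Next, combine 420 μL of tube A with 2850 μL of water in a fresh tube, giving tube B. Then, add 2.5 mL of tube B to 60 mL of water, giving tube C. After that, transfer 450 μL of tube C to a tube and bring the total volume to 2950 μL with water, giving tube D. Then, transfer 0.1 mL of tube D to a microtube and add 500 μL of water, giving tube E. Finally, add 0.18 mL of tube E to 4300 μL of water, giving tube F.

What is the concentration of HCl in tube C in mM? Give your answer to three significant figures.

Step 1: 0.32 mL brought to 16 mL → factor 16/0.32 = 50
Step 2: 420 μL + 2850 μL = 3270 μL total → factor 3270/420 = 7.7857
Step 3: 2.5 mL + 60 mL = 62.5 mL total → factor 62.5/2.5 = 25
Dilution factor through tube C = 50 × 7.7857 × 25 = 9732.1
[tube C] = 0.250 M / 9732.1 = 2.569 × 10^-5 M = 0.0257 mM

0.0257 mM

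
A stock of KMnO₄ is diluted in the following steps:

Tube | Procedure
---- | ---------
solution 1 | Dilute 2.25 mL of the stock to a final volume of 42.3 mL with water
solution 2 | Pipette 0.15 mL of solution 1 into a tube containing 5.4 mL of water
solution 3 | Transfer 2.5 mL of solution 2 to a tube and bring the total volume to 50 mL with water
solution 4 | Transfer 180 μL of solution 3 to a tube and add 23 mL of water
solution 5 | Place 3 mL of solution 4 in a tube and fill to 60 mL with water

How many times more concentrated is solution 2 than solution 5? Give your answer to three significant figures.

Step 1: 2.25 mL brought to 42.3 mL → factor 42.3/2.25 = 18.8
Step 2: 0.15 mL + 5.4 mL = 5.55 mL total → factor 5.55/0.15 = 37
Step 3: 2.5 mL brought to 50 mL → factor 50/2.5 = 20
Step 4: 180 μL + 23 mL = 23180 μL total → factor 23180/180 = 128.78
Step 5: 3 mL brought to 60 mL → factor 60/3 = 20
Dilution factor to solution 2 = 695.6; to solution 5 = 3.5831 × 10^7
[solution 2]/[solution 5] = (factor to solution 5)/(factor to solution 2) = 3.5831 × 10^7/695.6 = 5.15 × 10^4

5.15 × 10^4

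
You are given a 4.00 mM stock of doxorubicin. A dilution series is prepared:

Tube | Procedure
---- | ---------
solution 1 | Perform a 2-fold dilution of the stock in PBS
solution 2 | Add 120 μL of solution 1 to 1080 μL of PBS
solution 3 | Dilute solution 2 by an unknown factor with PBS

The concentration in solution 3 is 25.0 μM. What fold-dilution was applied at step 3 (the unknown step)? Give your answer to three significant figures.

8.00-fold

Step 1: 2-fold → factor 2
Step 2: 120 μL + 1080 μL = 1200 μL total → factor 1200/120 = 10
Step 3: unknown factor x
Product of known-step factors = 20
Overall factor = 4.00 mM / (25.0 μM) = 160
x = 160 / 20 = 8.00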